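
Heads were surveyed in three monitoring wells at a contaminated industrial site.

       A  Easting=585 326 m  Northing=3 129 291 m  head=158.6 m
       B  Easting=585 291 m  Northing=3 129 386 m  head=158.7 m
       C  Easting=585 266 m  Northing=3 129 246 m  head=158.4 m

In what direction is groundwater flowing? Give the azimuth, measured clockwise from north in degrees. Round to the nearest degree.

Taking A as reference: B−A = (-35, 95, +0.1); C−A = (-60, -45, -0.2).
Determinant of the coordinate differences = (-35)·(-45) − (-60)·95 = 7275.
∂h/∂x = [(+0.1)·(-45) − (-0.2)·95] / 7275 = +0.001993
∂h/∂y = [(-35)·(-0.2) − (-60)·(+0.1)] / 7275 = +0.001787
Flow direction (−∇h) has components (-0.001993 E, -0.001787 N).
Azimuth = atan2(E, N) = atan2(-0.001993, -0.001787) = 228.1° ≈ 228°.

228°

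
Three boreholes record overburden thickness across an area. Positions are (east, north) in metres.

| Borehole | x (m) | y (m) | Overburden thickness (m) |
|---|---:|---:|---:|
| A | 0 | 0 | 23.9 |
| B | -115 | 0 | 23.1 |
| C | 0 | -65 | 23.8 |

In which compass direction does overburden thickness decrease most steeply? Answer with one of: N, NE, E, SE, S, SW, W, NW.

W

∂d/∂x = (23.1 − 23.9) / (-115 − 0) = +0.006957
∂d/∂y = (23.8 − 23.9) / (-65 − 0) = +0.001538
Steepest decrease is along −∇f = (-0.006957 E, -0.001538 N) → west.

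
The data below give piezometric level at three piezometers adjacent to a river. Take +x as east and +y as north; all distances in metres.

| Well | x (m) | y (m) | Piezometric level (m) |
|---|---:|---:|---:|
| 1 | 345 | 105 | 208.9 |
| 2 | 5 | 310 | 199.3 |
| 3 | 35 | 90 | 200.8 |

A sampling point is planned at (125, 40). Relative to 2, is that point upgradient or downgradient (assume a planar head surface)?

Taking 1 as reference: 2−1 = (-340, 205, -9.6); 3−1 = (-310, -15, -8.1).
Solve a·Δx + b·Δy = Δh: det = (-340)·(-15) − (-310)·205 = 68650.
∂h/∂x = [(-9.6)·(-15) − (-8.1)·205] / 68650 = +0.02629
∂h/∂y = [(-340)·(-8.1) − (-310)·(-9.6)] / 68650 = -0.003234
Head at (125, 40) = 208.9 + (+0.02629)·(-220) + (-0.003234)·(-65) = 203.33 m.
That is higher than the 199.3 m at 2, so the point is upgradient.

upgradient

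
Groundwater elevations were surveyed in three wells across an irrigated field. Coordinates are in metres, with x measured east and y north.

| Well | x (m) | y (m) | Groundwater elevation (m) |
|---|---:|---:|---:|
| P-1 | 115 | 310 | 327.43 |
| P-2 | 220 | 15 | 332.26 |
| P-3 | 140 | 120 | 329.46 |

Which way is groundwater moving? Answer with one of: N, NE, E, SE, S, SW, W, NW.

Taking P-1 as reference: P-2−P-1 = (105, -295, +4.83); P-3−P-1 = (25, -190, +2.03).
Determinant of the coordinate differences = 105·(-190) − 25·(-295) = -12575.
∂h/∂x = [(+4.83)·(-190) − (+2.03)·(-295)] / -12575 = +0.02536
∂h/∂y = [105·(+2.03) − 25·(+4.83)] / -12575 = -0.007348
Flow = −∇h = (-0.02536 east, +0.007348 north), which points west.

W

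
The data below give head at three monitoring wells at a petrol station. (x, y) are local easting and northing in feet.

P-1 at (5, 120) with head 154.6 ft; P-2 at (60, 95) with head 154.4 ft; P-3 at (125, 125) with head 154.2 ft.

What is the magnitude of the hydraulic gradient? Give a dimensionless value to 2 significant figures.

With h = a·x + b·y + c and P-1 as origin, the differences give:
  55·a + (-25)·b = -0.2
  120·a + 5·b = -0.4
Eliminate b (×5 and ×(-25), subtract): 3275·a = -11.00 → a = ∂h/∂x = -0.003359
Back-substitute: b = ∂h/∂y = +0.0006107.
|∇h| = √(-0.003359² + 0.0006107²) = 0.003414

0.0034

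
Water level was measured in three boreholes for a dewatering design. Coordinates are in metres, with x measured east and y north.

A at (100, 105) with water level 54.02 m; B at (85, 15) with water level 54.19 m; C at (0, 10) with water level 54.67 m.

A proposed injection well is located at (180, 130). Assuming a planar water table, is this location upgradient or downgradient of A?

Differences from A: to B (Δx, Δy, Δh) = (-15, -90, +0.17); to C = (-100, -95, +0.65).
Determinant of the coordinate differences = (-15)·(-95) − (-100)·(-90) = -7575.
∂h/∂x = [(+0.17)·(-95) − (+0.65)·(-90)] / -7575 = -0.005591
∂h/∂y = [(-15)·(+0.65) − (-100)·(+0.17)] / -7575 = -0.0009571
Head at (180, 130) = 54.02 + (-0.005591)·(80) + (-0.0009571)·(25) = 53.55 m.
That is lower than the 54.02 m at A, so the point is downgradient.

downgradient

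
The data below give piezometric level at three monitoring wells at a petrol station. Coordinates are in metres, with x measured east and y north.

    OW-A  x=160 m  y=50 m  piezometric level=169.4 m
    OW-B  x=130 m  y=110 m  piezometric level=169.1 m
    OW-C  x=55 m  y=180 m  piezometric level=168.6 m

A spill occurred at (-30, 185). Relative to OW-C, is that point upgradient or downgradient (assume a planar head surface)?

downgradient

Three-point gradient (reference OW-A): Δ to OW-B = (-30, 60, -0.3), Δ to OW-C = (-105, 130, -0.8).
∂h/∂x = +0.003750, ∂h/∂y = -0.003125 (det = 2400).
Head at (-30, 185) = 169.4 + (+0.003750)·(-190) + (-0.003125)·(135) = 168.27 m.
That is lower than the 168.6 m at OW-C, so the point is downgradient.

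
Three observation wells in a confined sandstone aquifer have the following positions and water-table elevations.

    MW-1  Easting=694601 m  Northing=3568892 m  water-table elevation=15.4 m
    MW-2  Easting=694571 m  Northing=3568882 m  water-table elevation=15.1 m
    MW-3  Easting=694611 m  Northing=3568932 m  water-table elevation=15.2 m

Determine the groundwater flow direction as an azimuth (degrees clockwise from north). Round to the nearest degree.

303°

Taking MW-1 as reference: MW-2−MW-1 = (-30, -10, -0.3); MW-3−MW-1 = (10, 40, -0.2).
Determinant of the coordinate differences = (-30)·40 − 10·(-10) = -1100.
∂h/∂x = [(-0.3)·40 − (-0.2)·(-10)] / -1100 = +0.01273
∂h/∂y = [(-30)·(-0.2) − 10·(-0.3)] / -1100 = -0.008182
Flow direction (−∇h) has components (-0.01273 E, +0.008182 N).
Azimuth = atan2(E, N) = atan2(-0.01273, +0.008182) = 302.7° ≈ 303°.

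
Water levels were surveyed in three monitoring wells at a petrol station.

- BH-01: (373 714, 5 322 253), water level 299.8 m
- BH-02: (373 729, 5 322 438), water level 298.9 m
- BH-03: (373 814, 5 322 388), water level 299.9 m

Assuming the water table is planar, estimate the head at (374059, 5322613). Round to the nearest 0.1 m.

300.7 m

Differences from BH-01: to BH-02 (Δx, Δy, Δh) = (15, 185, -0.9); to BH-03 = (100, 135, +0.1).
Solve a·Δx + b·Δy = Δh: det = 15·135 − 100·185 = -16475.
∂h/∂x = [(-0.9)·135 − (+0.1)·185] / -16475 = +0.008498
∂h/∂y = [15·(+0.1) − 100·(-0.9)] / -16475 = -0.005554
h(374059, 5322613) = 299.8 + (+0.008498)·(345) + (-0.005554)·(360) = 299.8 +2.932 -1.999 = 300.732 m.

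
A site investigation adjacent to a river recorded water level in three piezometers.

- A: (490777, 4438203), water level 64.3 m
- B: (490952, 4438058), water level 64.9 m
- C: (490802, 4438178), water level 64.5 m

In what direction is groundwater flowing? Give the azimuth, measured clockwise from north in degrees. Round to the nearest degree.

035°

Taking A as reference: B−A = (175, -145, +0.6); C−A = (25, -25, +0.2).
Determinant of the coordinate differences = 175·(-25) − 25·(-145) = -750.
∂h/∂x = [(+0.6)·(-25) − (+0.2)·(-145)] / -750 = -0.01867
∂h/∂y = [175·(+0.2) − 25·(+0.6)] / -750 = -0.02667
Flow direction (−∇h) has components (+0.01867 E, +0.02667 N).
Azimuth = atan2(E, N) = atan2(+0.01867, +0.02667) = 35.0° ≈ 035°.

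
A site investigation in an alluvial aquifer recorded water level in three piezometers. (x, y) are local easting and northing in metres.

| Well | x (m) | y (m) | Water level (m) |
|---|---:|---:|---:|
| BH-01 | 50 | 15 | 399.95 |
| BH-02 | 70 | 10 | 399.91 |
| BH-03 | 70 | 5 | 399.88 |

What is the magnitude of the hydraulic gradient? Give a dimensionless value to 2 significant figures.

0.0060

Taking BH-01 as reference: BH-02−BH-01 = (20, -5, -0.04); BH-03−BH-01 = (20, -10, -0.07).
Solve a·Δx + b·Δy = Δh: det = 20·(-10) − 20·(-5) = -100.
∂h/∂x = [(-0.04)·(-10) − (-0.07)·(-5)] / -100 = -0.0005000
∂h/∂y = [20·(-0.07) − 20·(-0.04)] / -100 = +0.006000
|∇h| = √(-0.0005000² + 0.006000²) = 0.006021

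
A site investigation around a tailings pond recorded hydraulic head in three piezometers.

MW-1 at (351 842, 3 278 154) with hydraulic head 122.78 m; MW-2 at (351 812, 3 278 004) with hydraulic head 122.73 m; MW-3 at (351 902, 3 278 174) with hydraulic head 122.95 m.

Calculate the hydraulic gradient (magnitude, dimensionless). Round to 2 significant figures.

With h = a·x + b·y + c and MW-1 as origin, the differences give:
  (-30)·a + (-150)·b = -0.05
  60·a + 20·b = +0.17
Eliminate b (×20 and ×(-150), subtract): 8400·a = 24.500 → a = ∂h/∂x = +0.002917
Back-substitute: b = ∂h/∂y = -0.0002500.
|∇h| = √(0.002917² + -0.0002500²) = 0.002928

0.0029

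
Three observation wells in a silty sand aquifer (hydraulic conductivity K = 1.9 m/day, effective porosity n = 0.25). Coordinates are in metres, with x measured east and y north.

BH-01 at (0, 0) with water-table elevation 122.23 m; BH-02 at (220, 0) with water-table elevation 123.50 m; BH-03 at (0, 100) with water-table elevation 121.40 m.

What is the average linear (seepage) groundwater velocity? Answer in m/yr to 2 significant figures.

28 m/yr

∂h/∂x = (123.50 − 122.23) / (220 − 0) = +0.005773
∂h/∂y = (121.40 − 122.23) / (100 − 0) = -0.008300
|∇h| = √(0.005773² + -0.008300²) = 0.01011
Seepage velocity v = K·i/n = 1.9 × 0.01011 / 0.25 = 0.07684 m/day = 28.07 m/yr.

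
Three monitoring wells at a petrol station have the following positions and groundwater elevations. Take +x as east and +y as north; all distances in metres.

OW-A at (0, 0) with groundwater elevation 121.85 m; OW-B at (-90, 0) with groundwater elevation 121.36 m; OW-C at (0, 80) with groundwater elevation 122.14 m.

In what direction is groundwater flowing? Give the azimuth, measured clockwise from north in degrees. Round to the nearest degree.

∂h/∂x = (121.36 − 121.85) / (-90 − 0) = +0.005444
∂h/∂y = (122.14 − 121.85) / (80 − 0) = +0.003625
Flow direction (−∇h) has components (-0.005444 E, -0.003625 N).
Azimuth = atan2(E, N) = atan2(-0.005444, -0.003625) = 236.3° ≈ 236°.

236°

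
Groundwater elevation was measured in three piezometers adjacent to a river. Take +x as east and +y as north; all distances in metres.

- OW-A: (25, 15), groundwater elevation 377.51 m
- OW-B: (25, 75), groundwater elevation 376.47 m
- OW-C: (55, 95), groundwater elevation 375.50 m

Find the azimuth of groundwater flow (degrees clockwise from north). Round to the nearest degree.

050°

With h = a·x + b·y + c and OW-A as origin, the differences give:
  0·a + 60·b = -1.04
  30·a + 80·b = -2.01
Eliminate b (×80 and ×60, subtract): -1800·a = 37.400 → a = ∂h/∂x = -0.02078
Back-substitute: b = ∂h/∂y = -0.01733.
Flow direction (−∇h) has components (+0.02078 E, +0.01733 N).
Azimuth = atan2(E, N) = atan2(+0.02078, +0.01733) = 50.2° ≈ 050°.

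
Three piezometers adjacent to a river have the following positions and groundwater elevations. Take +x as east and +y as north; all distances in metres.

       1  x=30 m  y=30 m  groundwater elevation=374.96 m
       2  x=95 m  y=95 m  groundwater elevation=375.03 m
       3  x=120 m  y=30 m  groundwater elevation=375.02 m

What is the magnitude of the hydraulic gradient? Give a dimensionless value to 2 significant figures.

Three-point gradient (reference 1): Δ to 2 = (65, 65, +0.07), Δ to 3 = (90, 0, +0.06).
∂h/∂x = +0.0006667, ∂h/∂y = +0.0004103 (det = -5850).
|∇h| = √(0.0006667² + 0.0004103²) = 0.0007828

0.00078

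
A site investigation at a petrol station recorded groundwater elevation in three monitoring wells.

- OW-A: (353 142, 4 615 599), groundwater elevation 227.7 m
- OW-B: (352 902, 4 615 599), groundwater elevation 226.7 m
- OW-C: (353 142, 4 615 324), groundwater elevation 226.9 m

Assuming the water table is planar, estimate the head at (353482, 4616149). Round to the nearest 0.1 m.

230.7 m

∂h/∂x = (226.7 − 227.7) / (352902 − 353142) = +0.004167
∂h/∂y = (226.9 − 227.7) / (4615324 − 4615599) = +0.002909
h(353482, 4616149) = 227.7 + (+0.004167)·(340) + (+0.002909)·(550) = 227.7 +1.417 +1.600 = 230.717 m.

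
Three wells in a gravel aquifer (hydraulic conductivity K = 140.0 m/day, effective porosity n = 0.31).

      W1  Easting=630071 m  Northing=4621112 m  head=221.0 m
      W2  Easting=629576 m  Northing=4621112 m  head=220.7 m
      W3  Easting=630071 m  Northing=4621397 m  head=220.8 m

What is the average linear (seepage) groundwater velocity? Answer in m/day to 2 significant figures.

0.42 m/day

∂h/∂x = (220.7 − 221.0) / (629576 − 630071) = +0.0006061
∂h/∂y = (220.8 − 221.0) / (4621397 − 4621112) = -0.0007018
|∇h| = √(0.0006061² + -0.0007018²) = 0.0009273
Seepage velocity v = K·i/n = 140.0 × 0.0009273 / 0.31 = 0.4188 m/day.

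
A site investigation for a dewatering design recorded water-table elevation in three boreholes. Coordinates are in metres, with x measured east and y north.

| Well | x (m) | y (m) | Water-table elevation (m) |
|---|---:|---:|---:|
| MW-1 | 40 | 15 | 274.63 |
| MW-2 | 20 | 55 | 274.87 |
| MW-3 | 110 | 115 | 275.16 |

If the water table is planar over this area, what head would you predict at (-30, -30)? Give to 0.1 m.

274.4 m

Differences from MW-1: to MW-2 (Δx, Δy, Δh) = (-20, 40, +0.24); to MW-3 = (70, 100, +0.53).
Determinant of the coordinate differences = (-20)·100 − 70·40 = -4800.
∂h/∂x = [(+0.24)·100 − (+0.53)·40] / -4800 = -0.0005833
∂h/∂y = [(-20)·(+0.53) − 70·(+0.24)] / -4800 = +0.005708
h(-30, -30) = 274.63 + (-0.0005833)·(-70) + (+0.005708)·(-45) = 274.63 +0.041 -0.257 = 274.414 m.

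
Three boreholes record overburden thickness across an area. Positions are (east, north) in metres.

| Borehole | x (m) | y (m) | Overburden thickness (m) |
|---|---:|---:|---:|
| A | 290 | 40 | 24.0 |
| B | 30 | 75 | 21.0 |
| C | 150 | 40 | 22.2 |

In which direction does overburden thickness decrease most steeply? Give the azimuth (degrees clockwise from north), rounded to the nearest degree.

233°

Three-point gradient (reference A): Δ to B = (-260, 35, -3.0), Δ to C = (-140, 0, -1.8).
∂d/∂x = +0.01286, ∂d/∂y = +0.009796 (det = 4900).
Steepest decrease is along −∇f: components (-0.01286 E, -0.009796 N).
Azimuth = atan2(-0.01286, -0.009796) = 232.7° ≈ 233°.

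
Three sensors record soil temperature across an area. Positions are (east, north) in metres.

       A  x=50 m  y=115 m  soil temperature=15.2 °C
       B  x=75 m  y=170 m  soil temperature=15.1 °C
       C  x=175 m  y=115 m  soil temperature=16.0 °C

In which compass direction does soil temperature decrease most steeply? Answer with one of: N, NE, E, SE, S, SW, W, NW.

Differences from A: to B (Δx, Δy, Δh) = (25, 55, -0.1); to C = (125, 0, +0.8).
Solve a·Δx + b·Δy = ΔT: det = 25·0 − 125·55 = -6875.
∂T/∂x = [(-0.1)·0 − (+0.8)·55] / -6875 = +0.006400
∂T/∂y = [25·(+0.8) − 125·(-0.1)] / -6875 = -0.004727
Steepest decrease is along −∇f = (-0.006400 E, +0.004727 N) → northwest.

NW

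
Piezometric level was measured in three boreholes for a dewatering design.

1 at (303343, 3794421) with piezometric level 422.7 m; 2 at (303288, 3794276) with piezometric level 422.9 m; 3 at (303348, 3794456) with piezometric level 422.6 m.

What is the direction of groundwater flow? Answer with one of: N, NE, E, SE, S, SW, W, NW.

Differences from 1: to 2 (Δx, Δy, Δh) = (-55, -145, +0.2); to 3 = (5, 35, -0.1).
Determinant of the coordinate differences = (-55)·35 − 5·(-145) = -1200.
∂h/∂x = [(+0.2)·35 − (-0.1)·(-145)] / -1200 = +0.006250
∂h/∂y = [(-55)·(-0.1) − 5·(+0.2)] / -1200 = -0.003750
Flow = −∇h = (-0.006250 east, +0.003750 north), which points northwest.

NW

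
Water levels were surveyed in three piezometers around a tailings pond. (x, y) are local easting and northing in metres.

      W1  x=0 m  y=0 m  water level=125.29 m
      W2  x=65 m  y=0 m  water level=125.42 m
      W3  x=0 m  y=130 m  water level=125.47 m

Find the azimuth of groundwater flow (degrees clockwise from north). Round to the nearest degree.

235°

∂h/∂x = (125.42 − 125.29) / (65 − 0) = +0.002000
∂h/∂y = (125.47 − 125.29) / (130 − 0) = +0.001385
Flow direction (−∇h) has components (-0.002000 E, -0.001385 N).
Azimuth = atan2(E, N) = atan2(-0.002000, -0.001385) = 235.3° ≈ 235°.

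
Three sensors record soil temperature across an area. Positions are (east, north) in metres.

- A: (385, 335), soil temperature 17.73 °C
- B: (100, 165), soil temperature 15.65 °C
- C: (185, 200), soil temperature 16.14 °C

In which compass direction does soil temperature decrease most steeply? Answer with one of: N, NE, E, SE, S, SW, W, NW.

Taking A as reference: B−A = (-285, -170, -2.08); C−A = (-200, -135, -1.59).
Solve a·Δx + b·Δy = ΔT: det = (-285)·(-135) − (-200)·(-170) = 4475.
∂T/∂x = [(-2.08)·(-135) − (-1.59)·(-170)] / 4475 = +0.002346
∂T/∂y = [(-285)·(-1.59) − (-200)·(-2.08)] / 4475 = +0.008302
Steepest decrease is along −∇f = (-0.002346 E, -0.008302 N) → south.

S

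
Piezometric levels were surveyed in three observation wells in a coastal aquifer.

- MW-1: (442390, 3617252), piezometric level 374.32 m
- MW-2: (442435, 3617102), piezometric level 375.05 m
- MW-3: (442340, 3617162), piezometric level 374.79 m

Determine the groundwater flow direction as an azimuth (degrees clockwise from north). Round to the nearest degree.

005°

Differences from MW-1: to MW-2 (Δx, Δy, Δh) = (45, -150, +0.73); to MW-3 = (-50, -90, +0.47).
Solve a·Δx + b·Δy = Δh: det = 45·(-90) − (-50)·(-150) = -11550.
∂h/∂x = [(+0.73)·(-90) − (+0.47)·(-150)] / -11550 = -0.0004156
∂h/∂y = [45·(+0.47) − (-50)·(+0.73)] / -11550 = -0.004991
Flow direction (−∇h) has components (+0.0004156 E, +0.004991 N).
Azimuth = atan2(E, N) = atan2(+0.0004156, +0.004991) = 4.8° ≈ 005°.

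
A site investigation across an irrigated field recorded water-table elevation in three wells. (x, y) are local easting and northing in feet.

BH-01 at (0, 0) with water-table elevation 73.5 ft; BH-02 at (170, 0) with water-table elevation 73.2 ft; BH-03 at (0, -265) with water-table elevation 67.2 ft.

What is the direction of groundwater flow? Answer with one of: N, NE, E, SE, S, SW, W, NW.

S

∂h/∂x = (73.2 − 73.5) / (170 − 0) = -0.001765
∂h/∂y = (67.2 − 73.5) / (-265 − 0) = +0.02377
Flow = −∇h = (+0.001765 east, -0.02377 north), which points south.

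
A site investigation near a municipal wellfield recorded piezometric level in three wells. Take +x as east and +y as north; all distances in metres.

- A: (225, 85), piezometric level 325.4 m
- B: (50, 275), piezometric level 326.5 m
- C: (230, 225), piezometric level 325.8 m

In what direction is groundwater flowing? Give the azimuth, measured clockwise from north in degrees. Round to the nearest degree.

Differences from A: to B (Δx, Δy, Δh) = (-175, 190, +1.1); to C = (5, 140, +0.4).
Determinant of the coordinate differences = (-175)·140 − 5·190 = -25450.
∂h/∂x = [(+1.1)·140 − (+0.4)·190] / -25450 = -0.003065
∂h/∂y = [(-175)·(+0.4) − 5·(+1.1)] / -25450 = +0.002967
Flow direction (−∇h) has components (+0.003065 E, -0.002967 N).
Azimuth = atan2(E, N) = atan2(+0.003065, -0.002967) = 134.1° ≈ 134°.

134°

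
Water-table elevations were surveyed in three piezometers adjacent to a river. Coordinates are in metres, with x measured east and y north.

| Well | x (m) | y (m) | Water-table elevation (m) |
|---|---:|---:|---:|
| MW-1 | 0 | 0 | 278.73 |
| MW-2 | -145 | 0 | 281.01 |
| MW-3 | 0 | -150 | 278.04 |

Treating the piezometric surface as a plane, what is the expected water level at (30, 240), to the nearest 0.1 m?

∂h/∂x = (281.01 − 278.73) / (-145 − 0) = -0.01572
∂h/∂y = (278.04 − 278.73) / (-150 − 0) = +0.004600
h(30, 240) = 278.73 + (-0.01572)·(30) + (+0.004600)·(240) = 278.73 -0.472 +1.104 = 279.362 m.

279.4 m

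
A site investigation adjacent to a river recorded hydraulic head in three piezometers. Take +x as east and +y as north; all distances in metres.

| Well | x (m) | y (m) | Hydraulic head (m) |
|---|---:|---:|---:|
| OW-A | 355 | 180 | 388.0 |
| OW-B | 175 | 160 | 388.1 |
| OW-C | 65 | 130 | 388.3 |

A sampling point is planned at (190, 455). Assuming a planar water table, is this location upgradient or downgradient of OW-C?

Taking OW-A as reference: OW-B−OW-A = (-180, -20, +0.1); OW-C−OW-A = (-290, -50, +0.3).
Solve a·Δx + b·Δy = Δh: det = (-180)·(-50) − (-290)·(-20) = 3200.
∂h/∂x = [(+0.1)·(-50) − (+0.3)·(-20)] / 3200 = +0.0003125
∂h/∂y = [(-180)·(+0.3) − (-290)·(+0.1)] / 3200 = -0.007812
Head at (190, 455) = 388.0 + (+0.0003125)·(-165) + (-0.007812)·(275) = 385.80 m.
That is lower than the 388.3 m at OW-C, so the point is downgradient.

downgradient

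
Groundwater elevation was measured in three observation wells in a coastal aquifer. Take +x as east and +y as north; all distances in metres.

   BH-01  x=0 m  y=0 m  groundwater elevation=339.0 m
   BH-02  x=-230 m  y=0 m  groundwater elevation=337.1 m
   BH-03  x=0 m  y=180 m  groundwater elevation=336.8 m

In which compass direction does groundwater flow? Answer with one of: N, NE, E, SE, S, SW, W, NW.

NW

∂h/∂x = (337.1 − 339.0) / (-230 − 0) = +0.008261
∂h/∂y = (336.8 − 339.0) / (180 − 0) = -0.01222
Flow = −∇h = (-0.008261 east, +0.01222 north), which points northwest.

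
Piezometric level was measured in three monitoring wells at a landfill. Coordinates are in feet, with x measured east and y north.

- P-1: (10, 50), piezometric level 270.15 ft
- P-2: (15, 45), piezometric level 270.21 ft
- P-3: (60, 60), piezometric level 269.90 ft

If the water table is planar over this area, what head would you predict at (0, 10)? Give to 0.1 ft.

Differences from P-1: to P-2 (Δx, Δy, Δh) = (5, -5, +0.06); to P-3 = (50, 10, -0.25).
Solve a·Δx + b·Δy = Δh: det = 5·10 − 50·(-5) = 300.
∂h/∂x = [(+0.06)·10 − (-0.25)·(-5)] / 300 = -0.002167
∂h/∂y = [5·(-0.25) − 50·(+0.06)] / 300 = -0.01417
h(0, 10) = 270.15 + (-0.002167)·(-10) + (-0.01417)·(-40) = 270.15 +0.022 +0.567 = 270.738 ft.

270.7 ft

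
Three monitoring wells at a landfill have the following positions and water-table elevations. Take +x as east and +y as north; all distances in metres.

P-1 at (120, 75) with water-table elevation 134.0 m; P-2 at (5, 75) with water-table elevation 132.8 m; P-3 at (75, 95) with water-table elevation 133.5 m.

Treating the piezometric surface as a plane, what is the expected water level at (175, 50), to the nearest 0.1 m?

Three-point gradient (reference P-1): Δ to P-2 = (-115, 0, -1.2), Δ to P-3 = (-45, 20, -0.5).
∂h/∂x = +0.01043, ∂h/∂y = -0.001522 (det = -2300).
h(175, 50) = 134.0 + (+0.01043)·(55) + (-0.001522)·(-25) = 134.0 +0.574 +0.038 = 134.612 m.

134.6 m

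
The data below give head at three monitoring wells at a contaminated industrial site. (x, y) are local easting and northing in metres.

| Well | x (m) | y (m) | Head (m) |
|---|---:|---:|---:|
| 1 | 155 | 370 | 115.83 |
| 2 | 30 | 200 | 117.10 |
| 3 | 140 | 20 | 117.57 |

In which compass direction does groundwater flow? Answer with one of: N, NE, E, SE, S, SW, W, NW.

NE

Three-point gradient (reference 1): Δ to 2 = (-125, -170, +1.27), Δ to 3 = (-15, -350, +1.74).
∂h/∂x = -0.003609, ∂h/∂y = -0.004817 (det = 41200).
Flow = −∇h = (+0.003609 east, +0.004817 north), which points northeast.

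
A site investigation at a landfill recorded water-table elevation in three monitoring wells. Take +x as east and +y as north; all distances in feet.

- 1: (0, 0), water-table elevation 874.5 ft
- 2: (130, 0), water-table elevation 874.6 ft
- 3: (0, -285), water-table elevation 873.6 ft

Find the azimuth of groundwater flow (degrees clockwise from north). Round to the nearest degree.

∂h/∂x = (874.6 − 874.5) / (130 − 0) = +0.0007692
∂h/∂y = (873.6 − 874.5) / (-285 − 0) = +0.003158
Flow direction (−∇h) has components (-0.0007692 E, -0.003158 N).
Azimuth = atan2(E, N) = atan2(-0.0007692, -0.003158) = 193.7° ≈ 194°.

194°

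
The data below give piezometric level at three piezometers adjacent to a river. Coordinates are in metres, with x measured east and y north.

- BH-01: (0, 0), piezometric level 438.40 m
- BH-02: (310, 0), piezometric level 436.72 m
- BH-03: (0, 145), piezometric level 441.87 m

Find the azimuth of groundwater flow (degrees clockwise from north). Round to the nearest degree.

167°

∂h/∂x = (436.72 − 438.40) / (310 − 0) = -0.005419
∂h/∂y = (441.87 − 438.40) / (145 − 0) = +0.02393
Flow direction (−∇h) has components (+0.005419 E, -0.02393 N).
Azimuth = atan2(E, N) = atan2(+0.005419, -0.02393) = 167.2° ≈ 167°.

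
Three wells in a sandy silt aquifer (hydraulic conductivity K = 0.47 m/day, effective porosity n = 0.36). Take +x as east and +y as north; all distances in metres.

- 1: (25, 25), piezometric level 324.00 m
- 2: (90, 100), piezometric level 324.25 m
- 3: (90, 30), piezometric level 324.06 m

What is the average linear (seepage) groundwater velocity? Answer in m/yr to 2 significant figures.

1.3 m/yr

Differences from 1: to 2 (Δx, Δy, Δh) = (65, 75, +0.25); to 3 = (65, 5, +0.06).
Determinant of the coordinate differences = 65·5 − 65·75 = -4550.
∂h/∂x = [(+0.25)·5 − (+0.06)·75] / -4550 = +0.0007143
∂h/∂y = [65·(+0.06) − 65·(+0.25)] / -4550 = +0.002714
|∇h| = √(0.0007143² + 0.002714²) = 0.002806
Seepage velocity v = K·i/n = 0.47 × 0.002806 / 0.36 = 0.003663 m/day = 1.338 m/yr.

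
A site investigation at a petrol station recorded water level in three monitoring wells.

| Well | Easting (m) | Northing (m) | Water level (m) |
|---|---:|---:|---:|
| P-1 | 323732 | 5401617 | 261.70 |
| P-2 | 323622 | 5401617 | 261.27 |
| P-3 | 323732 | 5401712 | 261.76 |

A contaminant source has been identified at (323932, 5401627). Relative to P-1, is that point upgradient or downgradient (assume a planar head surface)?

upgradient

∂h/∂x = (261.27 − 261.70) / (323622 − 323732) = +0.003909
∂h/∂y = (261.76 − 261.70) / (5401712 − 5401617) = +0.0006316
Head at (323932, 5401627) = 261.70 + (+0.003909)·(200) + (+0.0006316)·(10) = 262.49 m.
That is higher than the 261.70 m at P-1, so the point is upgradient.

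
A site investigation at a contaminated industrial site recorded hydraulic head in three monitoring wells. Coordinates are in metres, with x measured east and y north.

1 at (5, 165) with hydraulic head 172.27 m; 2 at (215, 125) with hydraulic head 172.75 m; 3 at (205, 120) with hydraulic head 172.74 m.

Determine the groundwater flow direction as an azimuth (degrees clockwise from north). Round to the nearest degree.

314°

Three-point gradient (reference 1): Δ to 2 = (210, -40, +0.48), Δ to 3 = (200, -45, +0.47).
∂h/∂x = +0.001931, ∂h/∂y = -0.001862 (det = -1450).
Flow direction (−∇h) has components (-0.001931 E, +0.001862 N).
Azimuth = atan2(E, N) = atan2(-0.001931, +0.001862) = 314.0° ≈ 314°.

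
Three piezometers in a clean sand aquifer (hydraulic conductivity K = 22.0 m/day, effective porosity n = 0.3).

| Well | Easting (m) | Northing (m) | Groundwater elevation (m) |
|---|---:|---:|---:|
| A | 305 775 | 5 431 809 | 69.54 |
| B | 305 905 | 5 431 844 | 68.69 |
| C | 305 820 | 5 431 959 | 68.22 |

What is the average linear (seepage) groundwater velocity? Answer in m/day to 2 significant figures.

Three-point gradient (reference A): Δ to B = (130, 35, -0.85), Δ to C = (45, 150, -1.32).
∂h/∂x = -0.004536, ∂h/∂y = -0.007439 (det = 17925).
|∇h| = √(-0.004536² + -0.007439²) = 0.008713
Seepage velocity v = K·i/n = 22.0 × 0.008713 / 0.3 = 0.639 m/day.

0.64 m/day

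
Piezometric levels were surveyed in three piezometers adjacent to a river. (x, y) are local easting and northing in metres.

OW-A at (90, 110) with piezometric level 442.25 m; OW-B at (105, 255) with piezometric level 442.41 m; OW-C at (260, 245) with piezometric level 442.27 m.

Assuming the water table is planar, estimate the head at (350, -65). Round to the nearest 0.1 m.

441.8 m

Differences from OW-A: to OW-B (Δx, Δy, Δh) = (15, 145, +0.16); to OW-C = (170, 135, +0.02).
Solve a·Δx + b·Δy = Δh: det = 15·135 − 170·145 = -22625.
∂h/∂x = [(+0.16)·135 − (+0.02)·145] / -22625 = -0.0008265
∂h/∂y = [15·(+0.02) − 170·(+0.16)] / -22625 = +0.001189
h(350, -65) = 442.25 + (-0.0008265)·(260) + (+0.001189)·(-175) = 442.25 -0.215 -0.208 = 441.827 m.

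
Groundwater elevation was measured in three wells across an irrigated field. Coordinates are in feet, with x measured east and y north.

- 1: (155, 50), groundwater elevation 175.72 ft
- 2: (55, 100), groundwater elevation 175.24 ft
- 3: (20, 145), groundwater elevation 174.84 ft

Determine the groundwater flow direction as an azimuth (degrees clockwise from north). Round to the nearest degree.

356°

Taking 1 as reference: 2−1 = (-100, 50, -0.48); 3−1 = (-135, 95, -0.88).
Determinant of the coordinate differences = (-100)·95 − (-135)·50 = -2750.
∂h/∂x = [(-0.48)·95 − (-0.88)·50] / -2750 = +0.0005818
∂h/∂y = [(-100)·(-0.88) − (-135)·(-0.48)] / -2750 = -0.008436
Flow direction (−∇h) has components (-0.0005818 E, +0.008436 N).
Azimuth = atan2(E, N) = atan2(-0.0005818, +0.008436) = 356.1° ≈ 356°.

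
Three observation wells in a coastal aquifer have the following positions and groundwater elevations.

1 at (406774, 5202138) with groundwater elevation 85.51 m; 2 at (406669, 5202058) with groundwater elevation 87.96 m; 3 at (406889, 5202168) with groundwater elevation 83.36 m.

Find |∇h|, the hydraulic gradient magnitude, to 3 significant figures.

0.0187

Taking 1 as reference: 2−1 = (-105, -80, +2.45); 3−1 = (115, 30, -2.15).
Solve a·Δx + b·Δy = Δh: det = (-105)·30 − 115·(-80) = 6050.
∂h/∂x = [(+2.45)·30 − (-2.15)·(-80)] / 6050 = -0.01628
∂h/∂y = [(-105)·(-2.15) − 115·(+2.45)] / 6050 = -0.009256
|∇h| = √(-0.01628² + -0.009256²) = 0.01873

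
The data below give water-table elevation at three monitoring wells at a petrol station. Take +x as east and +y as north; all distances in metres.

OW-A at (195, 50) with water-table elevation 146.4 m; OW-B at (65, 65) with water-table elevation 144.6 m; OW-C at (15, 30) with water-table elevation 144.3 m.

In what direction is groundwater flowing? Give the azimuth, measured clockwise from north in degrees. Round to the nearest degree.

Taking OW-A as reference: OW-B−OW-A = (-130, 15, -1.8); OW-C−OW-A = (-180, -20, -2.1).
Determinant of the coordinate differences = (-130)·(-20) − (-180)·15 = 5300.
∂h/∂x = [(-1.8)·(-20) − (-2.1)·15] / 5300 = +0.01274
∂h/∂y = [(-130)·(-2.1) − (-180)·(-1.8)] / 5300 = -0.009623
Flow direction (−∇h) has components (-0.01274 E, +0.009623 N).
Azimuth = atan2(E, N) = atan2(-0.01274, +0.009623) = 307.1° ≈ 307°.

307°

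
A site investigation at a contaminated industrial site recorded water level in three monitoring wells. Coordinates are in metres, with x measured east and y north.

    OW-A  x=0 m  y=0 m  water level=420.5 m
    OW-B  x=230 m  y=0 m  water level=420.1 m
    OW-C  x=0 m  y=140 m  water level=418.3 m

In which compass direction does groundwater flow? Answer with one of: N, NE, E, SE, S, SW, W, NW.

N

∂h/∂x = (420.1 − 420.5) / (230 − 0) = -0.001739
∂h/∂y = (418.3 − 420.5) / (140 − 0) = -0.01571
Flow = −∇h = (+0.001739 east, +0.01571 north), which points north.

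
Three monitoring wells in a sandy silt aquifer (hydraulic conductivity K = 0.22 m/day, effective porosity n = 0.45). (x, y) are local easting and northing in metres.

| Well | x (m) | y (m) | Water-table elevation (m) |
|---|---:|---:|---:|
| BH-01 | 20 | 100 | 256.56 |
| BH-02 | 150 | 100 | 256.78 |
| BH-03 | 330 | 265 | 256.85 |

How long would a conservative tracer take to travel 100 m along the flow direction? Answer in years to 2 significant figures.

250 years

Differences from BH-01: to BH-02 (Δx, Δy, Δh) = (130, 0, +0.22); to BH-03 = (310, 165, +0.29).
Solve a·Δx + b·Δy = Δh: det = 130·165 − 310·0 = 21450.
∂h/∂x = [(+0.22)·165 − (+0.29)·0] / 21450 = +0.001692
∂h/∂y = [130·(+0.29) − 310·(+0.22)] / 21450 = -0.001422
|∇h| = √(0.001692² + -0.001422²) = 0.00221
Seepage velocity v = K·i/n = 0.22 × 0.00221 / 0.45 = 0.00108 m/day.
t = 100 / 0.00108 = 9.259e+04 days = 253 years.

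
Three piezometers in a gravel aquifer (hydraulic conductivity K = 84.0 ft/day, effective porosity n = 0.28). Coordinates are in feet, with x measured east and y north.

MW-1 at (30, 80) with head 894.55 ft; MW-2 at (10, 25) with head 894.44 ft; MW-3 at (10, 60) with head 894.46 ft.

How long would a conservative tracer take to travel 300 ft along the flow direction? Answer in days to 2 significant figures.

250 days

Three-point gradient (reference MW-1): Δ to MW-2 = (-20, -55, -0.11), Δ to MW-3 = (-20, -20, -0.09).
∂h/∂x = +0.003929, ∂h/∂y = +0.0005714 (det = -700).
|∇h| = √(0.003929² + 0.0005714²) = 0.00397
Seepage velocity v = K·i/n = 84.0 × 0.00397 / 0.28 = 1.191 ft/day.
t = 300 / 1.191 = 251.9 days.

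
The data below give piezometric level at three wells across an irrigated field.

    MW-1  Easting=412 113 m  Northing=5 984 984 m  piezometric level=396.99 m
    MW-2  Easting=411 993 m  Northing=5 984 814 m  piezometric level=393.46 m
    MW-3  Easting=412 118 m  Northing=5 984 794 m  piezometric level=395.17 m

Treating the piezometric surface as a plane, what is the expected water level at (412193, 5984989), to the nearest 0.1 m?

398.3 m

With h = a·x + b·y + c and MW-1 as origin, the differences give:
  (-120)·a + (-170)·b = -3.53
  5·a + (-190)·b = -1.82
Eliminate b (×(-190) and ×(-170), subtract): 23650·a = 361.300 → a = ∂h/∂x = +0.01528
Back-substitute: b = ∂h/∂y = +0.009981.
h(412193, 5984989) = 396.99 + (+0.01528)·(80) + (+0.009981)·(5) = 396.99 +1.222 +0.050 = 398.262 m.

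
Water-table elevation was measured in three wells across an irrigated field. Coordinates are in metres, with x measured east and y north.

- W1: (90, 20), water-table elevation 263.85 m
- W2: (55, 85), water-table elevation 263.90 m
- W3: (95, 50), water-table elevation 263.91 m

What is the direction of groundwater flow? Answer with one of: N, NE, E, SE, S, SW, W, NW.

SW

Taking W1 as reference: W2−W1 = (-35, 65, +0.05); W3−W1 = (5, 30, +0.06).
Determinant of the coordinate differences = (-35)·30 − 5·65 = -1375.
∂h/∂x = [(+0.05)·30 − (+0.06)·65] / -1375 = +0.001745
∂h/∂y = [(-35)·(+0.06) − 5·(+0.05)] / -1375 = +0.001709
Flow = −∇h = (-0.001745 east, -0.001709 north), which points southwest.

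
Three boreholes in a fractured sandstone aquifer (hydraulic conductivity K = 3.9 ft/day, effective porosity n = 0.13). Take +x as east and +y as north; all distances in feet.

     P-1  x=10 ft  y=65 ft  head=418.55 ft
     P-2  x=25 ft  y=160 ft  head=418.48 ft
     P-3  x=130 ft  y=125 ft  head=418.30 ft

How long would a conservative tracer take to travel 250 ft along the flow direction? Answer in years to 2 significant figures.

Three-point gradient (reference P-1): Δ to P-2 = (15, 95, -0.07), Δ to P-3 = (120, 60, -0.25).
∂h/∂x = -0.001862, ∂h/∂y = -0.0004429 (det = -10500).
|∇h| = √(-0.001862² + -0.0004429²) = 0.001914
Seepage velocity v = K·i/n = 3.9 × 0.001914 / 0.13 = 0.05742 ft/day.
t = 250 / 0.05742 = 4354 days = 11.9 years.

12 years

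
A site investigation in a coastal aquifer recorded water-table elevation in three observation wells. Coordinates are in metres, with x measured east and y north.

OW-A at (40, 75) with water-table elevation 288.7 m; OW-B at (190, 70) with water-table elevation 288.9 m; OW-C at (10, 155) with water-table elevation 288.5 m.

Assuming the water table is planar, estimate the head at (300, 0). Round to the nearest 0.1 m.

With h = a·x + b·y + c and OW-A as origin, the differences give:
  150·a + (-5)·b = +0.2
  (-30)·a + 80·b = -0.2
Eliminate b (×80 and ×(-5), subtract): 11850·a = 15.00 → a = ∂h/∂x = +0.001266
Back-substitute: b = ∂h/∂y = -0.002025.
h(300, 0) = 288.7 + (+0.001266)·(260) + (-0.002025)·(-75) = 288.7 +0.329 +0.152 = 289.181 m.

289.2 m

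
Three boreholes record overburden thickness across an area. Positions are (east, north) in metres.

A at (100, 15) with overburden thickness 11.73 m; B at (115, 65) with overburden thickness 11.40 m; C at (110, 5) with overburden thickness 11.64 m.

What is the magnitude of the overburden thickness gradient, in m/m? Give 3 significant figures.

0.0124 m/m

Differences from A: to B (Δx, Δy, Δh) = (15, 50, -0.33); to C = (10, -10, -0.09).
Determinant of the coordinate differences = 15·(-10) − 10·50 = -650.
∂d/∂x = [(-0.33)·(-10) − (-0.09)·50] / -650 = -0.01200
∂d/∂y = [15·(-0.09) − 10·(-0.33)] / -650 = -0.003000
|∇f| = √(-0.01200² + -0.003000²) = 0.01237 m/m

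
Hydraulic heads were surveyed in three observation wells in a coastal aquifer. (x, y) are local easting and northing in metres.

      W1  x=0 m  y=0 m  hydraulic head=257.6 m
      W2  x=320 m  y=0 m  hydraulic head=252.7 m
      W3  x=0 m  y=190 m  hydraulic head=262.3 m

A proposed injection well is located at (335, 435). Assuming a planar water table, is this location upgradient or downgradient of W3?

∂h/∂x = (252.7 − 257.6) / (320 − 0) = -0.01531
∂h/∂y = (262.3 − 257.6) / (190 − 0) = +0.02474
Head at (335, 435) = 257.6 + (-0.01531)·(335) + (+0.02474)·(435) = 263.23 m.
That is higher than the 262.3 m at W3, so the point is upgradient.

upgradient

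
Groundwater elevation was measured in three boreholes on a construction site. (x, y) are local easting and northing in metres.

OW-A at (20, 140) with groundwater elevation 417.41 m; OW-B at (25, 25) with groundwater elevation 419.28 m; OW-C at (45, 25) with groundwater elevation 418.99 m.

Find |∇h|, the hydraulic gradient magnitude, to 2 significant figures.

With h = a·x + b·y + c and OW-A as origin, the differences give:
  5·a + (-115)·b = +1.87
  25·a + (-115)·b = +1.58
Eliminate b (×(-115) and ×(-115), subtract): 2300·a = -33.350 → a = ∂h/∂x = -0.01450
Back-substitute: b = ∂h/∂y = -0.01689.
|∇h| = √(-0.01450² + -0.01689²) = 0.02226

0.022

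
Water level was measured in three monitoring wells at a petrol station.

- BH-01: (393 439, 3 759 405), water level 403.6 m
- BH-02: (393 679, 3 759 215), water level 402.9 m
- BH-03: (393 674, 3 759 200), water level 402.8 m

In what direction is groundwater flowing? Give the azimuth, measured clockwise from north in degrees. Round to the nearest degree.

Differences from BH-01: to BH-02 (Δx, Δy, Δh) = (240, -190, -0.7); to BH-03 = (235, -205, -0.8).
Solve a·Δx + b·Δy = Δh: det = 240·(-205) − 235·(-190) = -4550.
∂h/∂x = [(-0.7)·(-205) − (-0.8)·(-190)] / -4550 = +0.001868
∂h/∂y = [240·(-0.8) − 235·(-0.7)] / -4550 = +0.006044
Flow direction (−∇h) has components (-0.001868 E, -0.006044 N).
Azimuth = atan2(E, N) = atan2(-0.001868, -0.006044) = 197.2° ≈ 197°.

197°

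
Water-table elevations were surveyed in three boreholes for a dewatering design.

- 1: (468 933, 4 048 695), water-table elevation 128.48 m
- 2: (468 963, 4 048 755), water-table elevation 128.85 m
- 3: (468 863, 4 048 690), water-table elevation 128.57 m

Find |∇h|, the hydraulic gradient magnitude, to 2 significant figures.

0.0073

Differences from 1: to 2 (Δx, Δy, Δh) = (30, 60, +0.37); to 3 = (-70, -5, +0.09).
Determinant of the coordinate differences = 30·(-5) − (-70)·60 = 4050.
∂h/∂x = [(+0.37)·(-5) − (+0.09)·60] / 4050 = -0.001790
∂h/∂y = [30·(+0.09) − (-70)·(+0.37)] / 4050 = +0.007062
|∇h| = √(-0.001790² + 0.007062²) = 0.007285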